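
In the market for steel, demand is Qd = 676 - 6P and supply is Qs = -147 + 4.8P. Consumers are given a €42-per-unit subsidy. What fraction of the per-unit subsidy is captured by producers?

Pre-subsidy: 676 - 6P = -147 + 4.8P gives P* = 4115/54, Q* = 1969/9.
With the rebate, buyers effectively pay Pb = Ps − 42, where Ps is the price sellers receive.
Demand in terms of Ps becomes Qd = 676 − 6(Ps − 42) = 928 - 6Ps. Setting this equal to supply: 928 - 6Ps = -147 + 4.8Ps, so Ps = 5375/54.
Buyers pay Pb = 5375/54 − 42 = 3107/54; Q' = -147 + 4.8·(5375/54) = 2977/9.
Buyers' price falls by P* − Pb = 4115/54 − 3107/54 = 56/3; sellers' price rises by Ps − P* = 5375/54 − 4115/54 = 70/3.
So producers capture (70/3)/42 = 5/9 of each unit of subsidy.

Producer share = 5/9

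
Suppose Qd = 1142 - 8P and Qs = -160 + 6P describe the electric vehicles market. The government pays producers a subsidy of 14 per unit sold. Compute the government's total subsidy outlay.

Pre-subsidy: 1142 - 8P = -160 + 6P gives P* = 93, Q* = 398.
With the subsidy, sellers receive Ps = Pb + 14 for each unit, where Pb is the price buyers pay.
Supply in terms of Pb becomes Qs = -160 + 6(Pb + 14) = -76 + 6Pb. Setting this equal to demand: 1142 - 8Pb = -76 + 6Pb, so Pb = 87.
Sellers receive Ps = 87 + 14 = 101; Q' = 1142 − 8·87 = 446.
Government outlay = subsidy × quantity = 14 × 446 = 6244.

Government cost = 6244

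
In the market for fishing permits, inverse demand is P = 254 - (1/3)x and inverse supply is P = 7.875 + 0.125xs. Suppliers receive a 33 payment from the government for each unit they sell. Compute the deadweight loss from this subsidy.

Pre-subsidy: 254 - (1/3)x = 7.875 + 0.125x gives x* = 537 and P* = 75.
With the subsidy, sellers receive Ps = Pb + 33 for each unit, where Pb is the price buyers pay.
On the curves, Pb = 254 - (1/3)x and Ps = 7.875 + 0.125x; the wedge Ps − Pb = 33 gives 7.875 + 0.125x − (254 - (1/3)x) = 33, so x' = 609.
Then Pb = 254 − (1/3)·609 = 51 and Ps = 7.875 + 0.125·609 = 84.
The subsidy expands output by 609 − 537 = 72 past the efficient level; on those units the gap between marginal cost and willingness to pay runs from 0 up to 33.
DWL = ½ × 33 × 72 = 1188.

Deadweight loss = 1188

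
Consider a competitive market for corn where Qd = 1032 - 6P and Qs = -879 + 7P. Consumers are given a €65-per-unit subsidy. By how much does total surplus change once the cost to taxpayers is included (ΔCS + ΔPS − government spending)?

Pre-subsidy: 1032 - 6P = -879 + 7P gives P* = 147, Q* = 150.
With the rebate, buyers effectively pay Pb = Ps − 65, where Ps is the price sellers receive.
Demand in terms of Ps becomes Qd = 1032 − 6(Ps − 65) = 1422 - 6Ps. Setting this equal to supply: 1422 - 6Ps = -879 + 7Ps, so Ps = 177.
Buyers pay Pb = 177 − 65 = 112; Q' = -879 + 7·177 = 360.
ΔCS = ½(150 + 360)(147 − 112) = 8925; ΔPS = ½(150 + 360)(177 − 147) = 7650.
Government spending = 65 × 360 = 23400.
Net change = 8925 + 7650 − 23400 = -6825. The loss equals the DWL triangle ½·65·210.

Net change in total surplus = -€6825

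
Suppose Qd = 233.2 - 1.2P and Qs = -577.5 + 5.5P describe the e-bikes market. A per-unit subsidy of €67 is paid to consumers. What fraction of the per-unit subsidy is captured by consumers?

Pre-subsidy: 233.2 - 1.2P = -577.5 + 5.5P gives P* = 121, Q* = 88.
With the rebate, buyers effectively pay Pb = Ps − 67, where Ps is the price sellers receive.
Demand in terms of Ps becomes Qd = 233.2 − 1.2(Ps − 67) = 313.6 - 1.2Ps. Setting this equal to supply: 313.6 - 1.2Ps = -577.5 + 5.5Ps, so Ps = 133.
Buyers pay Pb = 133 − 67 = 66; Q' = -577.5 + 5.5·133 = 154.
Buyers' price falls by P* − Pb = 121 − 66 = 55; sellers' price rises by Ps − P* = 133 − 121 = 12.
So consumers capture 55/67 = 55/67 of each unit of subsidy.

Consumer share = 55/67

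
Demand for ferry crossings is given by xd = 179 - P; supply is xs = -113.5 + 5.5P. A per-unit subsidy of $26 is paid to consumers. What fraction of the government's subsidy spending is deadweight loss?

DWL / government spending = 11/156

Pre-subsidy: 179 - P = -113.5 + 5.5P gives P* = 45, x* = 134.
With the rebate, buyers effectively pay Pb = Ps − 26, where Ps is the price sellers receive.
Demand in terms of Ps becomes xd = 179 − 1(Ps − 26) = 205 - Ps. Setting this equal to supply: 205 - Ps = -113.5 + 5.5Ps, so Ps = 49.
Buyers pay Pb = 49 − 26 = 23; x' = -113.5 + 5.5·49 = 156.
ΔCS = ½(134 + 156)(45 − 23) = 3190; ΔPS = ½(134 + 156)(49 − 45) = 580.
Government spending = 26 × 156 = 4056.
DWL = ½ × 26 × (156 − 134) = 286; fraction = 286 / 4056 = 11/156.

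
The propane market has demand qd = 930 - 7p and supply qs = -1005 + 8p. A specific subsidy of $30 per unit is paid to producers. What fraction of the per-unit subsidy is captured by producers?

Producer share = 7/15

Pre-subsidy: 930 - 7p = -1005 + 8p gives p* = 129, q* = 27.
With the subsidy, sellers receive ps = pb + 30 for each unit, where pb is the price buyers pay.
Supply in terms of pb becomes qs = -1005 + 8(pb + 30) = -765 + 8pb. Setting this equal to demand: 930 - 7pb = -765 + 8pb, so pb = 113.
Sellers receive ps = 113 + 30 = 143; q' = 930 − 7·113 = 139.
Buyers' price falls by p* − pb = 129 − 113 = 16; sellers' price rises by ps − p* = 143 − 129 = 14.
So producers capture 14/30 = 7/15 of each unit of subsidy.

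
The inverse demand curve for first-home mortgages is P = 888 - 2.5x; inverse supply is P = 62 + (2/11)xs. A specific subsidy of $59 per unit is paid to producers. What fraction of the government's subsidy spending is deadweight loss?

DWL / government spending = 1/30

Pre-subsidy: 888 - 2.5x = 62 + (2/11)x gives x* = 308 and P* = 118.
With the subsidy, sellers receive Ps = Pb + 59 for each unit, where Pb is the price buyers pay.
On the curves, Pb = 888 - 2.5x and Ps = 62 + (2/11)x; the wedge Ps − Pb = 59 gives 62 + (2/11)x − (888 - 2.5x) = 59, so x' = 330.
Then Pb = 888 − 2.5·330 = 63 and Ps = 62 + (2/11)·330 = 122.
ΔCS = ½(308 + 330)(118 − 63) = 17545; ΔPS = ½(308 + 330)(122 − 118) = 1276.
Government spending = 59 × 330 = 19470.
DWL = ½ × 59 × (330 − 308) = 649; fraction = 649 / 19470 = 1/30.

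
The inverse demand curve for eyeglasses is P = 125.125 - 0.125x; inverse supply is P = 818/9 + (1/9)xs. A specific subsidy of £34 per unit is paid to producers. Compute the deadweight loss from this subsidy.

Deadweight loss = £2448

Pre-subsidy: 125.125 - 0.125x = 818/9 + (1/9)x gives x* = 145 and P* = 107.
With the subsidy, sellers receive Ps = Pb + 34 for each unit, where Pb is the price buyers pay.
On the curves, Pb = 125.125 - 0.125x and Ps = 818/9 + (1/9)x; the wedge Ps − Pb = 34 gives 818/9 + (1/9)x − (125.125 - 0.125x) = 34, so x' = 289.
Then Pb = 125.125 − 0.125·289 = 89 and Ps = 818/9 + (1/9)·289 = 123.
The subsidy expands output by 289 − 145 = 144 past the efficient level; on those units the gap between marginal cost and willingness to pay runs from 0 up to 34.
DWL = ½ × 34 × 144 = 2448.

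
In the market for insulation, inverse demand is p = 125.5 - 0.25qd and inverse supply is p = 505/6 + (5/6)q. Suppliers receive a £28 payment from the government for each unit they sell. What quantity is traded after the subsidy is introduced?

q' = 64

Pre-subsidy: 125.5 - 0.25q = 505/6 + (5/6)q gives q* = 496/13 and p* = 3015/26.
With the subsidy, sellers receive ps = pb + 28 for each unit, where pb is the price buyers pay.
On the curves, pb = 125.5 - 0.25q and ps = 505/6 + (5/6)q; the wedge ps − pb = 28 gives 505/6 + (5/6)q − (125.5 - 0.25q) = 28, so q' = 64.
Then pb = 125.5 − 0.25·64 = 109.5 and ps = 505/6 + (5/6)·64 = 137.5.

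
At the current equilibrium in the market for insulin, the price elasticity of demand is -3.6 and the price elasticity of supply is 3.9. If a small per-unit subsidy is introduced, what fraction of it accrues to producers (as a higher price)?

For a small subsidy around the equilibrium, the benefit split depends on the relative slopes, which at a point are proportional to the elasticities.
Buyer share = εs/(εs + |εd|) = 3.9/(3.9 + 3.6) = 0.52; seller share = |εd|/(εs + |εd|) = 0.48.
So producers capture 0.48 of the subsidy.

Producer share = 0.48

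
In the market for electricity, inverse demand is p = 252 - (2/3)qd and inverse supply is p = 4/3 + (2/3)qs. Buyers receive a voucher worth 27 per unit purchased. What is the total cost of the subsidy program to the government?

Pre-subsidy: 252 - (2/3)q = 4/3 + (2/3)q gives q* = 188 and p* = 380/3.
With the rebate, buyers effectively pay pb = ps − 27, where ps is the price sellers receive.
On the curves, pb = 252 - (2/3)q and ps = 4/3 + (2/3)q; the wedge ps − pb = 27 gives 4/3 + (2/3)q − (252 - (2/3)q) = 27, so q' = 208.25.
Then pb = 252 − (2/3)·208.25 = 679/6 and ps = 4/3 + (2/3)·208.25 = 841/6.
Government outlay = subsidy × quantity = 27 × 208.25 = 5622.75.

Government cost = 5622.75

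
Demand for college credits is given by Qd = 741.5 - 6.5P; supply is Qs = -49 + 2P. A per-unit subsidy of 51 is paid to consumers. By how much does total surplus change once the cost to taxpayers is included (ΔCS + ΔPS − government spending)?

Pre-subsidy: 741.5 - 6.5P = -49 + 2P gives P* = 93, Q* = 137.
With the rebate, buyers effectively pay Pb = Ps − 51, where Ps is the price sellers receive.
Demand in terms of Ps becomes Qd = 741.5 − 6.5(Ps − 51) = 1073 - 6.5Ps. Setting this equal to supply: 1073 - 6.5Ps = -49 + 2Ps, so Ps = 132.
Buyers pay Pb = 132 − 51 = 81; Q' = -49 + 2·132 = 215.
ΔCS = ½(137 + 215)(93 − 81) = 2112; ΔPS = ½(137 + 215)(132 − 93) = 6864.
Government spending = 51 × 215 = 10965.
Net change = 2112 + 6864 − 10965 = -1989. The loss equals the DWL triangle ½·51·78.

Net change in total surplus = -1989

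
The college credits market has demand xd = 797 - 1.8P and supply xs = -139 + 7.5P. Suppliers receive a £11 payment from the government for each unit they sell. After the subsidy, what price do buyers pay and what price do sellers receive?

Buyers pay 2845/31; sellers receive 3186/31

Pre-subsidy: 797 - 1.8P = -139 + 7.5P gives P* = 3120/31, x* = 19091/31.
With the subsidy, sellers receive Ps = Pb + 11 for each unit, where Pb is the price buyers pay.
Supply in terms of Pb becomes xs = -139 + 7.5(Pb + 11) = -56.5 + 7.5Pb. Setting this equal to demand: 797 - 1.8Pb = -56.5 + 7.5Pb, so Pb = 2845/31.
Sellers receive Ps = 2845/31 + 11 = 3186/31; x' = 797 − 1.8·(2845/31) = 19586/31.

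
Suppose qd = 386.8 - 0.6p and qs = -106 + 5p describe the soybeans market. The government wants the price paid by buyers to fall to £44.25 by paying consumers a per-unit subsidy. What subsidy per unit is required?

At a buyer price of 44.25, quantity demanded is 386.8 − 0.6·44.25 = 360.25.
Sellers supply 360.25 only when they receive ps with -106 + 5·ps = 360.25, i.e. ps = 93.25.
s = ps − pb = 93.25 − 44.25 = 49.

Required subsidy s = £49 per unit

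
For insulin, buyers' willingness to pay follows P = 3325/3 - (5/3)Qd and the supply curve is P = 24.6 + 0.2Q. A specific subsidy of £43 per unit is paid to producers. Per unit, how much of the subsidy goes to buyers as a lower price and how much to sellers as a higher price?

Buyers gain 1075/28 per unit; sellers gain 129/28 per unit

Pre-subsidy: 3325/3 - (5/3)Q = 24.6 + 0.2Q gives Q* = 4064/7 and P* = 985/7.
With the subsidy, sellers receive Ps = Pb + 43 for each unit, where Pb is the price buyers pay.
On the curves, Pb = 3325/3 - (5/3)Q and Ps = 24.6 + 0.2Q; the wedge Ps − Pb = 43 gives 24.6 + 0.2Q − (3325/3 - (5/3)Q) = 43, so Q' = 16901/28.
Then Pb = 3325/3 − (5/3)·(16901/28) = 2865/28 and Ps = 24.6 + 0.2·(16901/28) = 4069/28.
Buyers' price falls by P* − Pb = 985/7 − 2865/28 = 1075/28; sellers' price rises by Ps − P* = 4069/28 − 985/7 = 129/28.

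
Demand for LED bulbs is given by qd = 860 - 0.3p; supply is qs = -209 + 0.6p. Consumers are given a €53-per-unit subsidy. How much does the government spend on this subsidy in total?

Pre-subsidy: 860 - 0.3p = -209 + 0.6p gives p* = 10690/9, q* = 1511/3.
With the rebate, buyers effectively pay pb = ps − 53, where ps is the price sellers receive.
Demand in terms of ps becomes qd = 860 − 0.3(ps − 53) = 875.9 - 0.3ps. Setting this equal to supply: 875.9 - 0.3ps = -209 + 0.6ps, so ps = 10849/9.
Buyers pay pb = 10849/9 − 53 = 10372/9; q' = -209 + 0.6·(10849/9) = 7714/15.
Government outlay = subsidy × quantity = 53 × 7714/15 = 408842/15.

Government cost = 408842/15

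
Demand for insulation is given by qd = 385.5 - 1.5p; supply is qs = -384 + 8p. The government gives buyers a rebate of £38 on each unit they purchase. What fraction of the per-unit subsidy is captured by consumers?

Pre-subsidy: 385.5 - 1.5p = -384 + 8p gives p* = 81, q* = 264.
With the rebate, buyers effectively pay pb = ps − 38, where ps is the price sellers receive.
Demand in terms of ps becomes qd = 385.5 − 1.5(ps − 38) = 442.5 - 1.5ps. Setting this equal to supply: 442.5 - 1.5ps = -384 + 8ps, so ps = 87.
Buyers pay pb = 87 − 38 = 49; q' = -384 + 8·87 = 312.
Buyers' price falls by p* − pb = 81 − 49 = 32; sellers' price rises by ps − p* = 87 − 81 = 6.
So consumers capture 32/38 = 16/19 of each unit of subsidy.

Consumer share = 16/19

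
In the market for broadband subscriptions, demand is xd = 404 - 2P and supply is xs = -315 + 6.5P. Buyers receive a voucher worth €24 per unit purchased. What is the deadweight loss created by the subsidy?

Deadweight loss = 7488/17

Pre-subsidy: 404 - 2P = -315 + 6.5P gives P* = 1438/17, x* = 3992/17.
With the rebate, buyers effectively pay Pb = Ps − 24, where Ps is the price sellers receive.
Demand in terms of Ps becomes xd = 404 − 2(Ps − 24) = 452 - 2Ps. Setting this equal to supply: 452 - 2Ps = -315 + 6.5Ps, so Ps = 1534/17.
Buyers pay Pb = 1534/17 − 24 = 1126/17; x' = -315 + 6.5·(1534/17) = 4616/17.
The subsidy expands output by 4616/17 − 3992/17 = 624/17 past the efficient level; on those units the gap between marginal cost and willingness to pay runs from 0 up to 24.
DWL = ½ × 24 × 624/17 = 7488/17.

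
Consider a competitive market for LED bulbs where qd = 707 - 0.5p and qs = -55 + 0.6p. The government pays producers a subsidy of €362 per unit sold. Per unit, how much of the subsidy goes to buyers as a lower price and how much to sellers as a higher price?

Buyers gain 2172/11 per unit; sellers gain 1810/11 per unit

Pre-subsidy: 707 - 0.5p = -55 + 0.6p gives p* = 7620/11, q* = 3967/11.
With the subsidy, sellers receive ps = pb + 362 for each unit, where pb is the price buyers pay.
Supply in terms of pb becomes qs = -55 + 0.6(pb + 362) = 162.2 + 0.6pb. Setting this equal to demand: 707 - 0.5pb = 162.2 + 0.6pb, so pb = 5448/11.
Sellers receive ps = 5448/11 + 362 = 9430/11; q' = 707 − 0.5·(5448/11) = 5053/11.
Buyers' price falls by p* − pb = 7620/11 − 5448/11 = 2172/11; sellers' price rises by ps − p* = 9430/11 − 7620/11 = 1810/11.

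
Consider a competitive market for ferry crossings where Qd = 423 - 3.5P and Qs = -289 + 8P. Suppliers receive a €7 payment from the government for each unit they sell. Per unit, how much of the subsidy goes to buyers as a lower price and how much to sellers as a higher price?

Buyers gain 112/23 per unit; sellers gain 49/23 per unit

Pre-subsidy: 423 - 3.5P = -289 + 8P gives P* = 1424/23, Q* = 4745/23.
With the subsidy, sellers receive Ps = Pb + 7 for each unit, where Pb is the price buyers pay.
Supply in terms of Pb becomes Qs = -289 + 8(Pb + 7) = -233 + 8Pb. Setting this equal to demand: 423 - 3.5Pb = -233 + 8Pb, so Pb = 1312/23.
Sellers receive Ps = 1312/23 + 7 = 1473/23; Q' = 423 − 3.5·(1312/23) = 5137/23.
Buyers' price falls by P* − Pb = 1424/23 − 1312/23 = 112/23; sellers' price rises by Ps − P* = 1473/23 − 1424/23 = 49/23.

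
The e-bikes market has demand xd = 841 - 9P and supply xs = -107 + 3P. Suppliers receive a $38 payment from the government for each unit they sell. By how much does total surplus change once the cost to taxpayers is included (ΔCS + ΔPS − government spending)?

Net change in total surplus = -$1624.5

Pre-subsidy: 841 - 9P = -107 + 3P gives P* = 79, x* = 130.
With the subsidy, sellers receive Ps = Pb + 38 for each unit, where Pb is the price buyers pay.
Supply in terms of Pb becomes xs = -107 + 3(Pb + 38) = 7 + 3Pb. Setting this equal to demand: 841 - 9Pb = 7 + 3Pb, so Pb = 69.5.
Sellers receive Ps = 69.5 + 38 = 107.5; x' = 841 − 9·69.5 = 215.5.
ΔCS = ½(130 + 215.5)(79 − 69.5) = 1641.125; ΔPS = ½(130 + 215.5)(107.5 − 79) = 4923.375.
Government spending = 38 × 215.5 = 8189.
Net change = 1641.125 + 4923.375 − 8189 = -1624.5. The loss equals the DWL triangle ½·38·85.5.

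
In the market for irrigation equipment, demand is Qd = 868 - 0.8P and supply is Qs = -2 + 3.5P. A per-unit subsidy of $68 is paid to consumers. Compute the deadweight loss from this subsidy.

Deadweight loss = 64736/43

Pre-subsidy: 868 - 0.8P = -2 + 3.5P gives P* = 8700/43, Q* = 30364/43.
With the rebate, buyers effectively pay Pb = Ps − 68, where Ps is the price sellers receive.
Demand in terms of Ps becomes Qd = 868 − 0.8(Ps − 68) = 922.4 - 0.8Ps. Setting this equal to supply: 922.4 - 0.8Ps = -2 + 3.5Ps, so Ps = 9244/43.
Buyers pay Pb = 9244/43 − 68 = 6320/43; Q' = -2 + 3.5·(9244/43) = 32268/43.
The subsidy expands output by 32268/43 − 30364/43 = 1904/43 past the efficient level; on those units the gap between marginal cost and willingness to pay runs from 0 up to 68.
DWL = ½ × 68 × 1904/43 = 64736/43.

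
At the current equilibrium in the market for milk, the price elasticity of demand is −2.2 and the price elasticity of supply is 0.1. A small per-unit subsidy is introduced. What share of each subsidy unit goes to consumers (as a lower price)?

For a small subsidy around the equilibrium, the benefit split depends on the relative slopes, which at a point are proportional to the elasticities.
Buyer share = εs/(εs + |εd|) = 0.1/(0.1 + 2.2) = 1/23; seller share = |εd|/(εs + |εd|) = 22/23.

Consumer share = 1/23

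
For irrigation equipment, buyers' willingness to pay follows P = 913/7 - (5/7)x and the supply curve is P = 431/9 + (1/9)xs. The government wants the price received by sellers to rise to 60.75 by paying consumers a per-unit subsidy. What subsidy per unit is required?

At a seller price of 60.75, quantity supplied is -431 + 9·60.75 = 115.75.
Buyers absorb 115.75 only when they pay Pb = 913/7 − (5/7)·115.75 = 47.75.
s = Ps − Pb = 60.75 − 47.75 = 13.

Required subsidy s = 13 per unit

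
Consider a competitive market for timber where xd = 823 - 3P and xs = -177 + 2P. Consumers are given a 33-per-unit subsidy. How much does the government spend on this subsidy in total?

Pre-subsidy: 823 - 3P = -177 + 2P gives P* = 200, x* = 223.
With the rebate, buyers effectively pay Pb = Ps − 33, where Ps is the price sellers receive.
Demand in terms of Ps becomes xd = 823 − 3(Ps − 33) = 922 - 3Ps. Setting this equal to supply: 922 - 3Ps = -177 + 2Ps, so Ps = 219.8.
Buyers pay Pb = 219.8 − 33 = 186.8; x' = -177 + 2·219.8 = 262.6.
Government outlay = subsidy × quantity = 33 × 262.6 = 8665.8.

Government cost = 8665.8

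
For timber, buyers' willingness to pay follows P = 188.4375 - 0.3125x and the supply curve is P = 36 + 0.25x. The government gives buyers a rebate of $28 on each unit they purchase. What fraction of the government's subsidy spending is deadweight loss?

DWL / government spending = 224/2887

Pre-subsidy: 188.4375 - 0.3125x = 36 + 0.25x gives x* = 271 and P* = 103.75.
With the rebate, buyers effectively pay Pb = Ps − 28, where Ps is the price sellers receive.
On the curves, Pb = 188.4375 - 0.3125x and Ps = 36 + 0.25x; the wedge Ps − Pb = 28 gives 36 + 0.25x − (188.4375 - 0.3125x) = 28, so x' = 2887/9.
Then Pb = 188.4375 − 0.3125·(2887/9) = 3175/36 and Ps = 36 + 0.25·(2887/9) = 4183/36.
ΔCS = ½(271 + 2887/9)(103.75 − 3175/36) = 372820/81; ΔPS = ½(271 + 2887/9)(4183/36 − 103.75) = 298256/81.
Government spending = 28 × 2887/9 = 80836/9.
DWL = ½ × 28 × (2887/9 − 271) = 6272/9; fraction = (6272/9) / (80836/9) = 224/2887.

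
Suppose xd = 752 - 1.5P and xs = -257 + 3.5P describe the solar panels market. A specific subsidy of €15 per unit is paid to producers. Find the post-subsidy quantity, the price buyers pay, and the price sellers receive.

x' = 465.05; buyers pay €191.3; sellers receive €206.3

Pre-subsidy: 752 - 1.5P = -257 + 3.5P gives P* = 201.8, x* = 449.3.
With the subsidy, sellers receive Ps = Pb + 15 for each unit, where Pb is the price buyers pay.
Supply in terms of Pb becomes xs = -257 + 3.5(Pb + 15) = -204.5 + 3.5Pb. Setting this equal to demand: 752 - 1.5Pb = -204.5 + 3.5Pb, so Pb = 191.3.
Sellers receive Ps = 191.3 + 15 = 206.3; x' = 752 − 1.5·191.3 = 465.05.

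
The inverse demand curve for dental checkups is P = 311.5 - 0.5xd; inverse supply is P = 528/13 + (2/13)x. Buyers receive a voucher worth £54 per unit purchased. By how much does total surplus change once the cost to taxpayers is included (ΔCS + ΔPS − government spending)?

Net change in total surplus = -37908/17

Pre-subsidy: 311.5 - 0.5x = 528/13 + (2/13)x gives x* = 7043/17 and P* = 1774/17.
With the rebate, buyers effectively pay Pb = Ps − 54, where Ps is the price sellers receive.
On the curves, Pb = 311.5 - 0.5x and Ps = 528/13 + (2/13)x; the wedge Ps − Pb = 54 gives 528/13 + (2/13)x − (311.5 - 0.5x) = 54, so x' = 8447/17.
Then Pb = 311.5 − 0.5·(8447/17) = 1072/17 and Ps = 528/13 + (2/13)·(8447/17) = 1990/17.
ΔCS = ½(7043/17 + 8447/17)(1774/17 − 1072/17) = 5436990/289; ΔPS = ½(7043/17 + 8447/17)(1990/17 − 1774/17) = 1672920/289.
Government spending = 54 × 8447/17 = 456138/17.
Net change = 5436990/289 + 1672920/289 − 456138/17 = -37908/17. The loss equals the DWL triangle ½·54·1404/17.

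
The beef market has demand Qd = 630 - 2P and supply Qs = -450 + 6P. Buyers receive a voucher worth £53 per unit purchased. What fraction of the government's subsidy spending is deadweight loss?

Pre-subsidy: 630 - 2P = -450 + 6P gives P* = 135, Q* = 360.
With the rebate, buyers effectively pay Pb = Ps − 53, where Ps is the price sellers receive.
Demand in terms of Ps becomes Qd = 630 − 2(Ps − 53) = 736 - 2Ps. Setting this equal to supply: 736 - 2Ps = -450 + 6Ps, so Ps = 148.25.
Buyers pay Pb = 148.25 − 53 = 95.25; Q' = -450 + 6·148.25 = 439.5.
ΔCS = ½(360 + 439.5)(135 − 95.25) = 15890.0625; ΔPS = ½(360 + 439.5)(148.25 − 135) = 5296.6875.
Government spending = 53 × 439.5 = 23293.5.
DWL = ½ × 53 × (439.5 − 360) = 2106.75; fraction = 2106.75 / 23293.5 = 53/586.

DWL / government spending = 53/586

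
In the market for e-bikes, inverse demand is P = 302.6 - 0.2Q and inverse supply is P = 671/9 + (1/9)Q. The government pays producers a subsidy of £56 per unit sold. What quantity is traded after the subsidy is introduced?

Q' = 913

Pre-subsidy: 302.6 - 0.2Q = 671/9 + (1/9)Q gives Q* = 733 and P* = 156.
With the subsidy, sellers receive Ps = Pb + 56 for each unit, where Pb is the price buyers pay.
On the curves, Pb = 302.6 - 0.2Q and Ps = 671/9 + (1/9)Q; the wedge Ps − Pb = 56 gives 671/9 + (1/9)Q − (302.6 - 0.2Q) = 56, so Q' = 913.
Then Pb = 302.6 − 0.2·913 = 120 and Ps = 671/9 + (1/9)·913 = 176.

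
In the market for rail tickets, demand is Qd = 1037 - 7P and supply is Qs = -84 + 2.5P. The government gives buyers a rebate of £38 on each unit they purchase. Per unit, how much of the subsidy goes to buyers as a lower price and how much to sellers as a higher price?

Buyers gain £10 per unit; sellers gain £28 per unit

Pre-subsidy: 1037 - 7P = -84 + 2.5P gives P* = 118, Q* = 211.
With the rebate, buyers effectively pay Pb = Ps − 38, where Ps is the price sellers receive.
Demand in terms of Ps becomes Qd = 1037 − 7(Ps − 38) = 1303 - 7Ps. Setting this equal to supply: 1303 - 7Ps = -84 + 2.5Ps, so Ps = 146.
Buyers pay Pb = 146 − 38 = 108; Q' = -84 + 2.5·146 = 281.
Buyers' price falls by P* − Pb = 118 − 108 = 10; sellers' price rises by Ps − P* = 146 − 118 = 28.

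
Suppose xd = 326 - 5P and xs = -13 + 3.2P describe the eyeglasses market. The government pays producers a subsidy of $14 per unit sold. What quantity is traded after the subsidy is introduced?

x' = 6011/41

Pre-subsidy: 326 - 5P = -13 + 3.2P gives P* = 1695/41, x* = 4891/41.
With the subsidy, sellers receive Ps = Pb + 14 for each unit, where Pb is the price buyers pay.
Supply in terms of Pb becomes xs = -13 + 3.2(Pb + 14) = 31.8 + 3.2Pb. Setting this equal to demand: 326 - 5Pb = 31.8 + 3.2Pb, so Pb = 1471/41.
Sellers receive Ps = 1471/41 + 14 = 2045/41; x' = 326 − 5·(1471/41) = 6011/41.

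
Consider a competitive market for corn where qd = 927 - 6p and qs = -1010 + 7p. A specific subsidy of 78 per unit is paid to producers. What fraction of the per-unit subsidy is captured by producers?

Producer share = 6/13

Pre-subsidy: 927 - 6p = -1010 + 7p gives p* = 149, q* = 33.
With the subsidy, sellers receive ps = pb + 78 for each unit, where pb is the price buyers pay.
Supply in terms of pb becomes qs = -1010 + 7(pb + 78) = -464 + 7pb. Setting this equal to demand: 927 - 6pb = -464 + 7pb, so pb = 107.
Sellers receive ps = 107 + 78 = 185; q' = 927 − 6·107 = 285.
Buyers' price falls by p* − pb = 149 − 107 = 42; sellers' price rises by ps − p* = 185 − 149 = 36.
So producers capture 36/78 = 6/13 of each unit of subsidy.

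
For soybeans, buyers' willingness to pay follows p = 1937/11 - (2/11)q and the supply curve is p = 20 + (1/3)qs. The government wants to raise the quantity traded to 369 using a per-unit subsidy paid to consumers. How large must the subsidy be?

Required subsidy s = 34 per unit

At q = 369, from the demand curve buyers pay pb = 1937/11 − (2/11)·369 = 109; from the supply curve sellers need ps = 20 + (1/3)·369 = 143.
The subsidy must fill the gap: s = ps − pb = 143 − 109 = 34.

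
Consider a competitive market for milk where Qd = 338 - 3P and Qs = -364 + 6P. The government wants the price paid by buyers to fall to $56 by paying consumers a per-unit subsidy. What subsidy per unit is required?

Required subsidy s = $33 per unit

At a buyer price of 56, quantity demanded is 338 − 3·56 = 170.
Sellers supply 170 only when they receive Ps with -364 + 6·Ps = 170, i.e. Ps = 89.
s = Ps − Pb = 89 − 56 = 33.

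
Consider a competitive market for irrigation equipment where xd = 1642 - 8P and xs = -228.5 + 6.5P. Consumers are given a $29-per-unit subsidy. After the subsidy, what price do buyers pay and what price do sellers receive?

Pre-subsidy: 1642 - 8P = -228.5 + 6.5P gives P* = 129, x* = 610.
With the rebate, buyers effectively pay Pb = Ps − 29, where Ps is the price sellers receive.
Demand in terms of Ps becomes xd = 1642 − 8(Ps − 29) = 1874 - 8Ps. Setting this equal to supply: 1874 - 8Ps = -228.5 + 6.5Ps, so Ps = 145.
Buyers pay Pb = 145 − 29 = 116; x' = -228.5 + 6.5·145 = 714.

Buyers pay $116; sellers receive $145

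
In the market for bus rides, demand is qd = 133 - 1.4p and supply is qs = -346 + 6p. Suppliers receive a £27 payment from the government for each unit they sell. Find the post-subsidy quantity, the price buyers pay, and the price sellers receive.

q' = 2702/37; buyers pay 1585/37; sellers receive 2584/37

Pre-subsidy: 133 - 1.4p = -346 + 6p gives p* = 2395/37, q* = 1568/37.
With the subsidy, sellers receive ps = pb + 27 for each unit, where pb is the price buyers pay.
Supply in terms of pb becomes qs = -346 + 6(pb + 27) = -184 + 6pb. Setting this equal to demand: 133 - 1.4pb = -184 + 6pb, so pb = 1585/37.
Sellers receive ps = 1585/37 + 27 = 2584/37; q' = 133 − 1.4·(1585/37) = 2702/37.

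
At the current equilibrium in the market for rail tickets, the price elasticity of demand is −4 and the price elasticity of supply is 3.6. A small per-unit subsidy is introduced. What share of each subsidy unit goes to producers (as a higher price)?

Producer share = 10/19

For a small subsidy around the equilibrium, the benefit split depends on the relative slopes, which at a point are proportional to the elasticities.
Buyer share = εs/(εs + |εd|) = 3.6/(3.6 + 4) = 9/19; seller share = |εd|/(εs + |εd|) = 10/19.
So producers capture 10/19 of the subsidy.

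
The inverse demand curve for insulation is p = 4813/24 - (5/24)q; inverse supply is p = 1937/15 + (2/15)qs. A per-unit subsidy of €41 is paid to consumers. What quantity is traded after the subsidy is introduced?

Pre-subsidy: 4813/24 - (5/24)q = 1937/15 + (2/15)q gives q* = 209 and p* = 157.
With the rebate, buyers effectively pay pb = ps − 41, where ps is the price sellers receive.
On the curves, pb = 4813/24 - (5/24)q and ps = 1937/15 + (2/15)q; the wedge ps − pb = 41 gives 1937/15 + (2/15)q − (4813/24 - (5/24)q) = 41, so q' = 329.
Then pb = 4813/24 − (5/24)·329 = 132 and ps = 1937/15 + (2/15)·329 = 173.

q' = 329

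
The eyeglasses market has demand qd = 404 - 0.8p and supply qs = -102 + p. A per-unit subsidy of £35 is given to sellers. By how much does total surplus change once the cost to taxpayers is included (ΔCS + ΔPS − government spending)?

Pre-subsidy: 404 - 0.8p = -102 + p gives p* = 2530/9, q* = 1612/9.
With the subsidy, sellers receive ps = pb + 35 for each unit, where pb is the price buyers pay.
Supply in terms of pb becomes qs = -102 + 1(pb + 35) = -67 + pb. Setting this equal to demand: 404 - 0.8pb = -67 + pb, so pb = 785/3.
Sellers receive ps = 785/3 + 35 = 890/3; q' = 404 − 0.8·(785/3) = 584/3.
ΔCS = ½(1612/9 + 584/3)(2530/9 − 785/3) = 294350/81; ΔPS = ½(1612/9 + 584/3)(890/3 − 2530/9) = 235480/81.
Government spending = 35 × 584/3 = 20440/3.
Net change = 294350/81 + 235480/81 − 20440/3 = -2450/9. The loss equals the DWL triangle ½·35·140/9.

Net change in total surplus = -2450/9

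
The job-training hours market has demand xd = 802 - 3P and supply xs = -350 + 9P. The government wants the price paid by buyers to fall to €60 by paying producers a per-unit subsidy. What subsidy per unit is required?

At a buyer price of 60, quantity demanded is 802 − 3·60 = 622.
Sellers supply 622 only when they receive Ps with -350 + 9·Ps = 622, i.e. Ps = 108.
s = Ps − Pb = 108 − 60 = 48.

Required subsidy s = €48 per unit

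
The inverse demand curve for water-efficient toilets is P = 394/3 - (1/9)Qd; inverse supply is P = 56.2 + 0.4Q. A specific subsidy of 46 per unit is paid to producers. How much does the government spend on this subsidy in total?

Pre-subsidy: 394/3 - (1/9)Q = 56.2 + 0.4Q gives Q* = 147 and P* = 115.
With the subsidy, sellers receive Ps = Pb + 46 for each unit, where Pb is the price buyers pay.
On the curves, Pb = 394/3 - (1/9)Q and Ps = 56.2 + 0.4Q; the wedge Ps − Pb = 46 gives 56.2 + 0.4Q − (394/3 - (1/9)Q) = 46, so Q' = 237.
Then Pb = 394/3 − (1/9)·237 = 105 and Ps = 56.2 + 0.4·237 = 151.
Government outlay = subsidy × quantity = 46 × 237 = 10902.

Government cost = 10902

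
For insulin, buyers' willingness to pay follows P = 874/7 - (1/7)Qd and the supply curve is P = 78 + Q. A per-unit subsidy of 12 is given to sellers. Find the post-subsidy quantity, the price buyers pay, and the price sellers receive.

Q' = 51.5; buyers pay 117.5; sellers receive 129.5

Pre-subsidy: 874/7 - (1/7)Q = 78 + Q gives Q* = 41 and P* = 119.
With the subsidy, sellers receive Ps = Pb + 12 for each unit, where Pb is the price buyers pay.
On the curves, Pb = 874/7 - (1/7)Q and Ps = 78 + Q; the wedge Ps − Pb = 12 gives 78 + Q − (874/7 - (1/7)Q) = 12, so Q' = 51.5.
Then Pb = 874/7 − (1/7)·51.5 = 117.5 and Ps = 78 + 1·51.5 = 129.5.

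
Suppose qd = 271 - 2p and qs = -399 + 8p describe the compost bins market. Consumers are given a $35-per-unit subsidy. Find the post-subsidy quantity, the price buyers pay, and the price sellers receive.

q' = 193; buyers pay $39; sellers receive $74

Pre-subsidy: 271 - 2p = -399 + 8p gives p* = 67, q* = 137.
With the rebate, buyers effectively pay pb = ps − 35, where ps is the price sellers receive.
Demand in terms of ps becomes qd = 271 − 2(ps − 35) = 341 - 2ps. Setting this equal to supply: 341 - 2ps = -399 + 8ps, so ps = 74.
Buyers pay pb = 74 − 35 = 39; q' = -399 + 8·74 = 193.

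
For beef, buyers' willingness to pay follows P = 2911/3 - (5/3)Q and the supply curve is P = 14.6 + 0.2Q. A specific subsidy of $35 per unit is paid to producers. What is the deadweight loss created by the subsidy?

Pre-subsidy: 2911/3 - (5/3)Q = 14.6 + 0.2Q gives Q* = 512 and P* = 117.
With the subsidy, sellers receive Ps = Pb + 35 for each unit, where Pb is the price buyers pay.
On the curves, Pb = 2911/3 - (5/3)Q and Ps = 14.6 + 0.2Q; the wedge Ps − Pb = 35 gives 14.6 + 0.2Q − (2911/3 - (5/3)Q) = 35, so Q' = 530.75.
Then Pb = 2911/3 − (5/3)·530.75 = 85.75 and Ps = 14.6 + 0.2·530.75 = 120.75.
The subsidy expands output by 530.75 − 512 = 18.75 past the efficient level; on those units the gap between marginal cost and willingness to pay runs from 0 up to 35.
DWL = ½ × 35 × 18.75 = 328.125.

Deadweight loss = $328.125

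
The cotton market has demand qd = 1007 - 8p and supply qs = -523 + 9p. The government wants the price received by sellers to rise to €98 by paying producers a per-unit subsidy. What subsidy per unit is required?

At a seller price of 98, quantity supplied is -523 + 9·98 = 359.
Buyers absorb 359 only when they pay pb with 1007 − 8·pb = 359, i.e. pb = 81.
s = ps − pb = 98 − 81 = 17.

Required subsidy s = €17 per unit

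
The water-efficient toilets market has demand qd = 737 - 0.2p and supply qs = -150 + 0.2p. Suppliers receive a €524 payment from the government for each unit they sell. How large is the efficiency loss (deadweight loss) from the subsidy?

Pre-subsidy: 737 - 0.2p = -150 + 0.2p gives p* = 2217.5, q* = 293.5.
With the subsidy, sellers receive ps = pb + 524 for each unit, where pb is the price buyers pay.
Supply in terms of pb becomes qs = -150 + 0.2(pb + 524) = -45.2 + 0.2pb. Setting this equal to demand: 737 - 0.2pb = -45.2 + 0.2pb, so pb = 1955.5.
Sellers receive ps = 1955.5 + 524 = 2479.5; q' = 737 − 0.2·1955.5 = 345.9.
The subsidy expands output by 345.9 − 293.5 = 52.4 past the efficient level; on those units the gap between marginal cost and willingness to pay runs from 0 up to 524.
DWL = ½ × 524 × 52.4 = 13728.8.

Deadweight loss = €13728.8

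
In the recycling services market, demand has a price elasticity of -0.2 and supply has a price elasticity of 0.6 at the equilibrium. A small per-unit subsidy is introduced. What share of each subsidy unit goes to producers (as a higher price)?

Producer share = 0.25

For a small subsidy around the equilibrium, the benefit split depends on the relative slopes, which at a point are proportional to the elasticities.
Buyer share = εs/(εs + |εd|) = 0.6/(0.6 + 0.2) = 0.75; seller share = |εd|/(εs + |εd|) = 0.25.
So producers capture 0.25 of the subsidy.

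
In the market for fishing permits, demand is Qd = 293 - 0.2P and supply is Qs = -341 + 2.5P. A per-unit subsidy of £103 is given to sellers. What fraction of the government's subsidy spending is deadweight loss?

Pre-subsidy: 293 - 0.2P = -341 + 2.5P gives P* = 6340/27, Q* = 6643/27.
With the subsidy, sellers receive Ps = Pb + 103 for each unit, where Pb is the price buyers pay.
Supply in terms of Pb becomes Qs = -341 + 2.5(Pb + 103) = -83.5 + 2.5Pb. Setting this equal to demand: 293 - 0.2Pb = -83.5 + 2.5Pb, so Pb = 1255/9.
Sellers receive Ps = 1255/9 + 103 = 2182/9; Q' = 293 − 0.2·(1255/9) = 2386/9.
ΔCS = ½(6643/27 + 2386/9)(6340/27 − 1255/9) = 35537575/1458; ΔPS = ½(6643/27 + 2386/9)(2182/9 − 6340/27) = 1421503/729.
Government spending = 103 × 2386/9 = 245758/9.
DWL = ½ × 103 × (2386/9 − 6643/27) = 53045/54; fraction = (53045/54) / (245758/9) = 515/14316.

DWL / government spending = 515/14316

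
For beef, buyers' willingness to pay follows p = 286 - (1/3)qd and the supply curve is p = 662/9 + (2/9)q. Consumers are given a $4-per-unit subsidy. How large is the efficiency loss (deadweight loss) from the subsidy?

Pre-subsidy: 286 - (1/3)q = 662/9 + (2/9)q gives q* = 382.4 and p* = 2378/15.
With the rebate, buyers effectively pay pb = ps − 4, where ps is the price sellers receive.
On the curves, pb = 286 - (1/3)q and ps = 662/9 + (2/9)q; the wedge ps − pb = 4 gives 662/9 + (2/9)q − (286 - (1/3)q) = 4, so q' = 389.6.
Then pb = 286 − (1/3)·389.6 = 2342/15 and ps = 662/9 + (2/9)·389.6 = 2402/15.
The subsidy expands output by 389.6 − 382.4 = 7.2 past the efficient level; on those units the gap between marginal cost and willingness to pay runs from 0 up to 4.
DWL = ½ × 4 × 7.2 = 14.4.

Deadweight loss = $14.4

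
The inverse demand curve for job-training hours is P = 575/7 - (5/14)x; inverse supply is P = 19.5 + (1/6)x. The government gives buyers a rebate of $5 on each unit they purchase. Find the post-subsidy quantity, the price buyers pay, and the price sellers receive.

x' = 2841/22; buyers pay 1585/44; sellers receive 1805/44

Pre-subsidy: 575/7 - (5/14)x = 19.5 + (1/6)x gives x* = 2631/22 and P* = 1735/44.
With the rebate, buyers effectively pay Pb = Ps − 5, where Ps is the price sellers receive.
On the curves, Pb = 575/7 - (5/14)x and Ps = 19.5 + (1/6)x; the wedge Ps − Pb = 5 gives 19.5 + (1/6)x − (575/7 - (5/14)x) = 5, so x' = 2841/22.
Then Pb = 575/7 − (5/14)·(2841/22) = 1585/44 and Ps = 19.5 + (1/6)·(2841/22) = 1805/44.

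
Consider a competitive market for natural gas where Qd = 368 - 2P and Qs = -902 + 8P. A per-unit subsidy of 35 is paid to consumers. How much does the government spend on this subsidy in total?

Government cost = 5950

Pre-subsidy: 368 - 2P = -902 + 8P gives P* = 127, Q* = 114.
With the rebate, buyers effectively pay Pb = Ps − 35, where Ps is the price sellers receive.
Demand in terms of Ps becomes Qd = 368 − 2(Ps − 35) = 438 - 2Ps. Setting this equal to supply: 438 - 2Ps = -902 + 8Ps, so Ps = 134.
Buyers pay Pb = 134 − 35 = 99; Q' = -902 + 8·134 = 170.
Government outlay = subsidy × quantity = 35 × 170 = 5950.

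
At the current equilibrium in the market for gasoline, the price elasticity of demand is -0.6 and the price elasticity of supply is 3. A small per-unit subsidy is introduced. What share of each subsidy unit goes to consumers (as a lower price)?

Consumer share = 5/6

For a small subsidy around the equilibrium, the benefit split depends on the relative slopes, which at a point are proportional to the elasticities.
Buyer share = εs/(εs + |εd|) = 3/(3 + 0.6) = 5/6; seller share = |εd|/(εs + |εd|) = 1/6.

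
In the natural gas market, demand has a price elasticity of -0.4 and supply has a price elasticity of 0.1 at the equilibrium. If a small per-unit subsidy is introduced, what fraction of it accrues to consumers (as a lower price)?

For a small subsidy around the equilibrium, the benefit split depends on the relative slopes, which at a point are proportional to the elasticities.
Buyer share = εs/(εs + |εd|) = 0.1/(0.1 + 0.4) = 0.2; seller share = |εd|/(εs + |εd|) = 0.8.

Consumer share = 0.2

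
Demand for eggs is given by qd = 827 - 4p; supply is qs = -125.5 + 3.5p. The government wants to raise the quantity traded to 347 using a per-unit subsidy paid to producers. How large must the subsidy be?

At q = 347, invert demand for the buyer price: pb = (827 − 347)/4 = 120; invert supply for the seller price: ps = (347 − (-125.5))/3.5 = 135.
The subsidy must fill the gap: s = ps − pb = 135 − 120 = 15.

Required subsidy s = 15 per unit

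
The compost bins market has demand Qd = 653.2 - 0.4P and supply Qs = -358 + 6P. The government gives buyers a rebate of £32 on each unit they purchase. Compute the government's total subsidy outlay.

Government cost = £19264

Pre-subsidy: 653.2 - 0.4P = -358 + 6P gives P* = 158, Q* = 590.
With the rebate, buyers effectively pay Pb = Ps − 32, where Ps is the price sellers receive.
Demand in terms of Ps becomes Qd = 653.2 − 0.4(Ps − 32) = 666 - 0.4Ps. Setting this equal to supply: 666 - 0.4Ps = -358 + 6Ps, so Ps = 160.
Buyers pay Pb = 160 − 32 = 128; Q' = -358 + 6·160 = 602.
Government outlay = subsidy × quantity = 32 × 602 = 19264.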